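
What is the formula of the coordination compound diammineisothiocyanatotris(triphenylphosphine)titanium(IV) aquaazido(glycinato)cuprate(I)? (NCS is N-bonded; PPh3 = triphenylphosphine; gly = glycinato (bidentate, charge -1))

[Ti(NCS)(NH3)2(PPh3)3][Cu(gly)(H2O)(N3)]3

Cation [Ti…]: ligand charges -1, Ti(IV) ⇒ ion charge 3+.
Anion [Cu…]: ligand charges -2, Cu(I) ⇒ ion charge 1−.
One 3+ cation requires 3 of the 1− anion.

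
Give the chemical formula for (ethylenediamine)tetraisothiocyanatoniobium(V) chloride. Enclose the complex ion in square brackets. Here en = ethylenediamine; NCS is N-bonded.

Ligands: 1 ethylenediamine (en, neutral), 4 isothiocyanato (NCS, -1). Ligand charge sum = -4.
Charge balance with chloride (-1) requires 1 complex ion per 1 chloride.

[Nb(en)(NCS)4]Cl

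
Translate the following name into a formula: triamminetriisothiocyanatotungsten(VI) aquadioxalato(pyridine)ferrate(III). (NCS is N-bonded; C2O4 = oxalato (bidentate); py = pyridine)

[W(NCS)3(NH3)3][Fe(C2O4)2(H2O)(py)]3

Cation [W…]: ligand charges -3, W(VI) ⇒ ion charge 3+.
Anion [Fe…]: ligand charges -4, Fe(III) ⇒ ion charge 1−.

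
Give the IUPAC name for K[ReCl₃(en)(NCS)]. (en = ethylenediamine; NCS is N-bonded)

potassium trichloro(ethylenediamine)isothiocyanatorhenate(III)

The 1 potassium counter-ion carries a total charge of +1, so each complex ion is 1−.
Ligand charges: 3×chloro (-1 each), 1×ethylenediamine (neutral), 1×isothiocyanato (-1 each); total -4. So Re + (-4) = 1−, giving Re = +3.
Ligands are named alphabetically: chloro before ethylenediamine before isothiocyanato.
The complex ion is anionic, so rhenium takes the -ate form rhenate(III).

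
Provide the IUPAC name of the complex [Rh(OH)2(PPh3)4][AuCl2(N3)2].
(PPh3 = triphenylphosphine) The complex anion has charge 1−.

The complex anion is given as 1−; its ligand charges sum to -4, so Au = +3.
A 1:1 salt means the cation carries the equal and opposite charge, 1+.
Cation: ligand charges sum to -2; for the ion to be 1+, Rh = +3.

dihydroxotetrakis(triphenylphosphine)rhodium(III) diazidodichloroaurate(III)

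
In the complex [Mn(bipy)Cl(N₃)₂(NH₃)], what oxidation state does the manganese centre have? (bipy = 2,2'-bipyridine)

No counter-ion: the bracketed complex is neutral.
Ligand charges: 1×NH3 neutral; 1×bipy neutral; 2×N3 = -2; 1×Cl = -1; sum -3.
Mn + (-3) = 0 ⇒ Mn is +3.

+3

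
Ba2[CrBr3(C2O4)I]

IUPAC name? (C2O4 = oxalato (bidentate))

barium tribromoiodooxalatochromate(II)

The 2 barium counter-ions carry a total charge of +4, so each complex ion is 4−.
Ligand charges: 3×bromo (-1 each), 1×iodo (-1 each), 1×oxalato (-2 each); total -6. So Cr + (-6) = 4−, giving Cr = +2.
The complex ion is anionic, so chromium takes the -ate form chromate(II).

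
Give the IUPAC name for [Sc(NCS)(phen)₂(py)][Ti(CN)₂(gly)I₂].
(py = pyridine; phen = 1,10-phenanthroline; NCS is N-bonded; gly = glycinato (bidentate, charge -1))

isothiocyanatobis(1,10-phenanthroline)(pyridine)scandium(III) dicyano(glycinato)diiodotitanate(III)

Both ions are complex: the cation is named first with the plain metal name, the anion second with the -ate form; each ion's ligands are alphabetised independently.
Scandium is always +3 in its complexes; the cation's ligand charges sum to -1, so the complex cation is 2+.
A 1:1 salt means the anion carries the equal and opposite charge, 2−.
Anion: ligand charges sum to -5; for the ion to be 2−, Ti = +3.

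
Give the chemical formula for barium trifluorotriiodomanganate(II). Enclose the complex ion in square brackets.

Ligands: 3 iodo (I, -1), 3 fluoro (F, -1). Ligand charge sum = -6.
With Mn in oxidation state +2, the complex ion is [Mn...]^4−.
Charge balance with barium (+2) requires 1 complex ion per 2 barium.

Ba2[MnF3I3]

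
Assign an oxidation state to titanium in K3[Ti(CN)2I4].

+3

3 potassium outside the brackets (+1 each) → the complex ion is 3−.
Ligand charges: 2×CN = -2; 4×I = -4; sum -6.
Ti + (-6) = 3− ⇒ Ti is +3.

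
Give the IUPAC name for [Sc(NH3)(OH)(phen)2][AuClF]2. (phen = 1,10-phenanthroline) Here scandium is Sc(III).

amminehydroxobis(1,10-phenanthroline)scandium(III) chlorofluoroaurate(I)

Sc is given as +3; the cation's ligand charges sum to -1, so the complex cation is 2+.
With 2 anions per cation, each anion must be 2/2 = 1−.
Anion: ligand charges sum to -2; for the ion to be 1−, Au = +1.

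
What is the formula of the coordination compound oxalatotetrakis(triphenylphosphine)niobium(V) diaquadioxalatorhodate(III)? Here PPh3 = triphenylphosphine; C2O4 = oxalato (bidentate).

[Nb(C2O4)(PPh3)4][Rh(C2O4)2(H2O)2]3

Cation [Nb…]: ligand charges -2, Nb(V) ⇒ ion charge 3+.
Anion [Rh…]: ligand charges -4, Rh(III) ⇒ ion charge 1−.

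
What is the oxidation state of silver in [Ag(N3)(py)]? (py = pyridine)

No counter-ion: the bracketed complex is neutral.
Ligand charges: 1×N3 = -1; 1×py neutral; sum -1.
Ag + (-1) = 0 ⇒ Ag is +1.

+1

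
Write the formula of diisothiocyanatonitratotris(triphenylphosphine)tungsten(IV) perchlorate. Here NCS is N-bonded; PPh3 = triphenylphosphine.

[W(NCS)2(NO3)(PPh3)3]ClO4

Ligands: 2 isothiocyanato (NCS, -1), 3 triphenylphosphine (PPh3, neutral), 1 nitrato (NO3, -1). Ligand charge sum = -3.
With W in oxidation state +4, the complex ion is [W...]^1+.
Charge balance with perchlorate (-1) requires 1 complex ion per 1 perchlorate.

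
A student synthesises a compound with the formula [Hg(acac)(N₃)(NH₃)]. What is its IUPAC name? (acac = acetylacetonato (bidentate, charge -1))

There is no counter-ion, so the complex is neutral overall.
Ligand charges: 1×acetylacetonato (-1 each), 1×azido (-1 each), 1×ammine (neutral); total -2. So Hg + (-2) = 0, giving Hg = +2.
Ligands are named alphabetically: acetylacetonato before ammine before azido.

(acetylacetonato)ammineazidomercury(II)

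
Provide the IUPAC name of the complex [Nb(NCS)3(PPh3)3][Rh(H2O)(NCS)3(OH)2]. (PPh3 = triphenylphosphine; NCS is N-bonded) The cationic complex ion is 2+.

triisothiocyanatotris(triphenylphosphine)niobium(V) aquadihydroxotriisothiocyanatorhodate(III)

The complex cation is given as 2+; its ligand charges sum to -3, so Nb = +5.
A 1:1 salt means the anion carries the equal and opposite charge, 2−.
Anion: ligand charges sum to -5; for the ion to be 2−, Rh = +3.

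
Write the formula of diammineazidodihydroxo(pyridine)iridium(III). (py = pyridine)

Ligands: 1 pyridine (py, neutral), 2 hydroxo (OH, -1), 2 ammine (NH3, neutral), 1 azido (N3, -1). Ligand charge sum = -3.
With Ir in oxidation state +3, the complex ion is [Ir...].

[Ir(N3)(NH3)2(OH)2(py)]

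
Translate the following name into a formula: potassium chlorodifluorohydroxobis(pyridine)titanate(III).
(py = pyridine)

K[TiClF2(OH)(py)2]

Ligands: 2 pyridine (py, neutral), 1 hydroxo (OH, -1), 2 fluoro (F, -1), 1 chloro (Cl, -1). Ligand charge sum = -4.
With Ti in oxidation state +3, the complex ion is [Ti...]^1−.
Charge balance with potassium (+1) requires 1 complex ion per 1 potassium.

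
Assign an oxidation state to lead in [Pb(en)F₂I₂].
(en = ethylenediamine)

No counter-ion: the bracketed complex is neutral.
Ligand charges: 2×I = -2; 1×en neutral; 2×F = -2; sum -4.
Pb + (-4) = 0 ⇒ Pb is +4.

+4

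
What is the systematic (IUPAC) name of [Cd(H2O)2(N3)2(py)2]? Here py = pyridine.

There is no counter-ion, so the complex is neutral overall.
Ligand charges: 2×azido (-1 each), 2×aqua (neutral), 2×pyridine (neutral); total -2. So Cd + (-2) = 0, giving Cd = +2.
Ligands are named alphabetically: aqua before azido before pyridine.

diaquadiazidobis(pyridine)cadmium(II)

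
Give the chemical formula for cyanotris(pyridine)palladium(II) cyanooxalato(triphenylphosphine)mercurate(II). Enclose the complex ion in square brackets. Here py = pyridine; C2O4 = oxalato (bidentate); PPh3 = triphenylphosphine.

[Pd(CN)(py)3][Hg(C2O4)(CN)(PPh3)]

Cation [Pd…]: ligand charges -1, Pd(II) ⇒ ion charge 1+.
Anion [Hg…]: ligand charges -3, Hg(II) ⇒ ion charge 1−.
One 1+ cation balances one 1− anion.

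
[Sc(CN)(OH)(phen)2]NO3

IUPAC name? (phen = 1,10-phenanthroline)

The 1 nitrate counter-ion carries a total charge of -1, so each complex ion is 1+.
Ligand charges: 1×cyano (-1 each), 2×1,10-phenanthroline (neutral), 1×hydroxo (-1 each); total -2. So Sc + (-2) = 1+, giving Sc = +3.
Ligands are named alphabetically: cyano before hydroxo before phenanthroline.

cyanohydroxobis(1,10-phenanthroline)scandium(III) nitrate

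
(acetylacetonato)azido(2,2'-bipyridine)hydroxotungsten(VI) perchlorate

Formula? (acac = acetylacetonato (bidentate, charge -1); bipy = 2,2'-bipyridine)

Ligands: 1 hydroxo (OH, -1), 1 azido (N3, -1), 1 acetylacetonato (acac, -1), 1 2,2'-bipyridine (bipy, neutral). Ligand charge sum = -3.
With W in oxidation state +6, the complex ion is [W...]^3+.
Charge balance with perchlorate (-1) requires 1 complex ion per 3 perchlorate.

[W(acac)(bipy)(N3)(OH)](ClO4)3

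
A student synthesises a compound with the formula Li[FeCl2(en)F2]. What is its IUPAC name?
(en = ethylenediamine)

lithium dichloro(ethylenediamine)difluoroferrate(III)

The 1 lithium counter-ion carries a total charge of +1, so each complex ion is 1−.
Ligand charges: 1×ethylenediamine (neutral), 2×fluoro (-1 each), 2×chloro (-1 each); total -4. So Fe + (-4) = 1−, giving Fe = +3.
Ligands are named alphabetically: chloro before ethylenediamine before fluoro.
The complex ion is anionic, so iron takes the -ate form ferrate(III).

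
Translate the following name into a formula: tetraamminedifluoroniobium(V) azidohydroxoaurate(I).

Cation [Nb…]: ligand charges -2, Nb(V) ⇒ ion charge 3+.
Anion [Au…]: ligand charges -2, Au(I) ⇒ ion charge 1−.
One 3+ cation requires 3 of the 1− anion.

[NbF2(NH3)4][Au(N3)(OH)]3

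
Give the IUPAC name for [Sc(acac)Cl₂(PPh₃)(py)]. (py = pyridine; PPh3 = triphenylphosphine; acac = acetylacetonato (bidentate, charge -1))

There is no counter-ion, so the complex is neutral overall.
Ligand charges: 1×pyridine (neutral), 1×triphenylphosphine (neutral), 1×acetylacetonato (-1 each), 2×chloro (-1 each); total -3. So Sc + (-3) = 0, giving Sc = +3.
Ligands are named alphabetically: acetylacetonato before chloro before pyridine before triphenylphosphine.

(acetylacetonato)dichloro(pyridine)(triphenylphosphine)scandium(III)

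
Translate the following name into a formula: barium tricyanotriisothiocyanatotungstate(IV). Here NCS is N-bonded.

Ligands: 3 isothiocyanato (NCS, -1), 3 cyano (CN, -1). Ligand charge sum = -6.
Charge balance with barium (+2) requires 1 complex ion per 1 barium.

Ba[W(CN)3(NCS)3]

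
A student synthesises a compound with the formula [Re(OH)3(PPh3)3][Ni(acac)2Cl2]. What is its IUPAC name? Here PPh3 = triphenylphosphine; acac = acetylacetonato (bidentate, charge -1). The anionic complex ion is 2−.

Both ions are complex: the cation is named first with the plain metal name, the anion second with the -ate form; each ion's ligands are alphabetised independently.
The complex anion is given as 2−; its ligand charges sum to -4, so Ni = +2.
A 1:1 salt means the cation carries the equal and opposite charge, 2+.
Cation: ligand charges sum to -3; for the ion to be 2+, Re = +5.

trihydroxotris(triphenylphosphine)rhenium(V) bis(acetylacetonato)dichloronickelate(II)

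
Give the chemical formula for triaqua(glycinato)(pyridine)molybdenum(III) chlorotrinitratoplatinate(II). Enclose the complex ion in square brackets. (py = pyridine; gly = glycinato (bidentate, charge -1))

[Mo(gly)(H2O)3(py)][PtCl(NO3)3]

Cation [Mo…]: ligand charges -1, Mo(III) ⇒ ion charge 2+.
Anion [Pt…]: ligand charges -4, Pt(II) ⇒ ion charge 2−.
One 2+ cation balances one 2− anion.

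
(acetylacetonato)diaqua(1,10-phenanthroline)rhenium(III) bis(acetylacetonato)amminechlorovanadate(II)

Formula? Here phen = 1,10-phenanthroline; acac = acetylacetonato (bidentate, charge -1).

Cation [Re…]: ligand charges -1, Re(III) ⇒ ion charge 2+.
Anion [V…]: ligand charges -3, V(II) ⇒ ion charge 1−.

[Re(acac)(H2O)2(phen)][V(acac)2Cl(NH3)]2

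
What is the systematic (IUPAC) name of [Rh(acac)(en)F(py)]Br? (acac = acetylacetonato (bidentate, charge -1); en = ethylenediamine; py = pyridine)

(acetylacetonato)(ethylenediamine)fluoro(pyridine)rhodium(III) bromide

The 1 bromide counter-ion carries a total charge of -1, so each complex ion is 1+.
Ligand charges: 1×acetylacetonato (-1 each), 1×fluoro (-1 each), 1×ethylenediamine (neutral), 1×pyridine (neutral); total -2. So Rh + (-2) = 1+, giving Rh = +3.
Ligands are named alphabetically: acetylacetonato before ethylenediamine before fluoro before pyridine.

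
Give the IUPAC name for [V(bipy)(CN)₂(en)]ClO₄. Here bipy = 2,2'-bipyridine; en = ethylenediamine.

(2,2'-bipyridine)dicyano(ethylenediamine)vanadium(III) perchlorate

The 1 perchlorate counter-ion carries a total charge of -1, so each complex ion is 1+.
Ligand charges: 1×2,2'-bipyridine (neutral), 2×cyano (-1 each), 1×ethylenediamine (neutral); total -2. So V + (-2) = 1+, giving V = +3.
Ligands are named alphabetically: bipyridine before cyano before ethylenediamine.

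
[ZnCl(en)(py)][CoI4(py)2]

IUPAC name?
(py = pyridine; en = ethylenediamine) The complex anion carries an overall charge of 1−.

Both ions are complex: the cation is named first with the plain metal name, the anion second with the -ate form; each ion's ligands are alphabetised independently.
The complex anion is given as 1−; its ligand charges sum to -4, so Co = +3.
A 1:1 salt means the cation carries the equal and opposite charge, 1+.
Cation: ligand charges sum to -1; for the ion to be 1+, Zn = +2.

chloro(ethylenediamine)(pyridine)zinc(II) tetraiodobis(pyridine)cobaltate(III)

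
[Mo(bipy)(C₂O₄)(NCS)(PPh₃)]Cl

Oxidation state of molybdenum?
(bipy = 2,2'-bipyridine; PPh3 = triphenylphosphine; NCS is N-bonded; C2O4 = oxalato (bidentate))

+4

1 chloride outside the brackets (-1 each) → the complex ion is 1+.
Ligand charges: 1×bipy neutral; 1×PPh3 neutral; 1×NCS = -1; 1×C2O4 = -2; sum -3.
Mo + (-3) = 1+ ⇒ Mo is +4.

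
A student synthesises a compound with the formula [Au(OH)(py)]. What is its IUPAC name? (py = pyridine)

There is no counter-ion, so the complex is neutral overall.
Ligand charges: 1×pyridine (neutral), 1×hydroxo (-1 each); total -1. So Au + (-1) = 0, giving Au = +1.
Ligands are named alphabetically: hydroxo before pyridine.

hydroxo(pyridine)gold(I)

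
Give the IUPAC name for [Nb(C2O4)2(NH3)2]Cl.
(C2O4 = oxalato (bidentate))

diamminedioxalatoniobium(V) chloride

The 1 chloride counter-ion carries a total charge of -1, so each complex ion is 1+.
Ligand charges: 2×oxalato (-2 each), 2×ammine (neutral); total -4. So Nb + (-4) = 1+, giving Nb = +5.
Ligands are named alphabetically: ammine before oxalato.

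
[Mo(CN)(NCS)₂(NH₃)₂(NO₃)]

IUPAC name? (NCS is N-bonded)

There is no counter-ion, so the complex is neutral overall.
Ligand charges: 2×ammine (neutral), 2×isothiocyanato (-1 each), 1×nitrato (-1 each), 1×cyano (-1 each); total -4. So Mo + (-4) = 0, giving Mo = +4.
Ligands are named alphabetically: ammine before cyano before isothiocyanato before nitrato.

diamminecyanodiisothiocyanatonitratomolybdenum(IV)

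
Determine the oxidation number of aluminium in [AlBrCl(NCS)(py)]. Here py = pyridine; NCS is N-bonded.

No counter-ion: the bracketed complex is neutral.
Ligand charges: 1×Cl = -1; 1×py neutral; 1×Br = -1; 1×NCS = -1; sum -3.
Al + (-3) = 0 ⇒ Al is +3.

+3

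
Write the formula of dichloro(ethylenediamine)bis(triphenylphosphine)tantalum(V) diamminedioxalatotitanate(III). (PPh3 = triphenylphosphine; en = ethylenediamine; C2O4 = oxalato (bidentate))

[TaCl2(en)(PPh3)2][Ti(C2O4)2(NH3)2]3

Cation [Ta…]: ligand charges -2, Ta(V) ⇒ ion charge 3+.
Anion [Ti…]: ligand charges -4, Ti(III) ⇒ ion charge 1−.
One 3+ cation requires 3 of the 1− anion.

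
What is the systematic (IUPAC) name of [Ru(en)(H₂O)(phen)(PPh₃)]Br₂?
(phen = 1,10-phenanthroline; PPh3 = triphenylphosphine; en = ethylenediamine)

The 2 bromide counter-ions carry a total charge of -2, so each complex ion is 2+.
Ligand charges: 1×1,10-phenanthroline (neutral), 1×triphenylphosphine (neutral), 1×ethylenediamine (neutral), 1×aqua (neutral); total 0. So Ru + (0) = 2+, giving Ru = +2.
Ligands are named alphabetically: aqua before ethylenediamine before phenanthroline before triphenylphosphine.

aqua(ethylenediamine)(1,10-phenanthroline)(triphenylphosphine)ruthenium(II) bromide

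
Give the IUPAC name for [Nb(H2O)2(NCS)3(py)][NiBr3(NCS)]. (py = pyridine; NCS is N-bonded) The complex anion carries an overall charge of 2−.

diaquatriisothiocyanato(pyridine)niobium(V) tribromoisothiocyanatonickelate(II)

Both ions are complex: the cation is named first with the plain metal name, the anion second with the -ate form; each ion's ligands are alphabetised independently.
The complex anion is given as 2−; its ligand charges sum to -4, so Ni = +2.
A 1:1 salt means the cation carries the equal and opposite charge, 2+.
Cation: ligand charges sum to -3; for the ion to be 2+, Nb = +5.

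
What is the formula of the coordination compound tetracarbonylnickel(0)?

[Ni(CO)4]

Ligands: 4 carbonyl (CO, neutral). Ligand charge sum = 0.
With Ni in oxidation state 0, the complex ion is [Ni...].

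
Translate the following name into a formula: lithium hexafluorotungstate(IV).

Li2[WF6]

Ligands: 6 fluoro (F, -1). Ligand charge sum = -6.
Charge balance with lithium (+1) requires 1 complex ion per 2 lithium.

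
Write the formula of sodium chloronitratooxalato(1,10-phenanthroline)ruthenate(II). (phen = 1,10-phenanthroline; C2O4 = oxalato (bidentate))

Ligands: 1 nitrato (NO3, -1), 1 1,10-phenanthroline (phen, neutral), 1 oxalato (C2O4, -2), 1 chloro (Cl, -1). Ligand charge sum = -4.
Charge balance with sodium (+1) requires 1 complex ion per 2 sodium.

Na2[Ru(C2O4)Cl(NO3)(phen)]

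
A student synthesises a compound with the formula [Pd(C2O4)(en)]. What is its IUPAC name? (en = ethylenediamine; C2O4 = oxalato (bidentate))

(ethylenediamine)oxalatopalladium(II)

There is no counter-ion, so the complex is neutral overall.
Ligand charges: 1×ethylenediamine (neutral), 1×oxalato (-2 each); total -2. So Pd + (-2) = 0, giving Pd = +2.
Ligands are named alphabetically: ethylenediamine before oxalato.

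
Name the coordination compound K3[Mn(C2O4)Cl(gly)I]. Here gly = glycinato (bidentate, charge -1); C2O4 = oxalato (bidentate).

potassium chloro(glycinato)iodooxalatomanganate(II)

The 3 potassium counter-ions carry a total charge of +3, so each complex ion is 3−.
Ligand charges: 1×chloro (-1 each), 1×glycinato (-1 each), 1×oxalato (-2 each), 1×iodo (-1 each); total -5. So Mn + (-5) = 3−, giving Mn = +2.
Ligands are named alphabetically: chloro before glycinato before iodo before oxalato.
The complex ion is anionic, so manganese takes the -ate form manganate(II).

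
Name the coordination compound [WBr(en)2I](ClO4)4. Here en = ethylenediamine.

bromobis(ethylenediamine)iodotungsten(VI) perchlorate

The 4 perchlorate counter-ions carry a total charge of -4, so each complex ion is 4+.
Ligand charges: 1×iodo (-1 each), 2×ethylenediamine (neutral), 1×bromo (-1 each); total -2. So W + (-2) = 4+, giving W = +6.
Ligands are named alphabetically: bromo before ethylenediamine before iodo.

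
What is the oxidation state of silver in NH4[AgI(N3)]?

+1

1 ammonium outside the brackets (+1 each) → the complex ion is 1−.
Ligand charges: 1×N3 = -1; 1×I = -1; sum -2.
Ag + (-2) = 1− ⇒ Ag is +1.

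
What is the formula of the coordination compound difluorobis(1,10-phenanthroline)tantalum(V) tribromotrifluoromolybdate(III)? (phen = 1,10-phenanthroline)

Cation [Ta…]: ligand charges -2, Ta(V) ⇒ ion charge 3+.
Anion [Mo…]: ligand charges -6, Mo(III) ⇒ ion charge 3−.

[TaF2(phen)2][MoBr3F3]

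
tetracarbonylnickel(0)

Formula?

Ligands: 4 carbonyl (CO, neutral). Ligand charge sum = 0.
With Ni in oxidation state 0, the complex ion is [Ni...].

[Ni(CO)4]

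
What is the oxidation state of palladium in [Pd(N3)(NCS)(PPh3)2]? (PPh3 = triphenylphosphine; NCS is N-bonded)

No counter-ion: the bracketed complex is neutral.
Ligand charges: 1×N3 = -1; 2×PPh3 neutral; 1×NCS = -1; sum -2.
Pd + (-2) = 0 ⇒ Pd is +2.

+2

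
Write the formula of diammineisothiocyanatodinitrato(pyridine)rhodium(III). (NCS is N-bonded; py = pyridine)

[Rh(NCS)(NH3)2(NO3)2(py)]

Ligands: 1 isothiocyanato (NCS, -1), 1 pyridine (py, neutral), 2 nitrato (NO3, -1), 2 ammine (NH3, neutral). Ligand charge sum = -3.
With Rh in oxidation state +3, the complex ion is [Rh...].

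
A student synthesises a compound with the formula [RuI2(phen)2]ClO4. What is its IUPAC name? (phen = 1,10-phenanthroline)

The 1 perchlorate counter-ion carries a total charge of -1, so each complex ion is 1+.
Ligand charges: 2×1,10-phenanthroline (neutral), 2×iodo (-1 each); total -2. So Ru + (-2) = 1+, giving Ru = +3.
Ligands are named alphabetically: iodo before phenanthroline.

diiodobis(1,10-phenanthroline)ruthenium(III) perchlorate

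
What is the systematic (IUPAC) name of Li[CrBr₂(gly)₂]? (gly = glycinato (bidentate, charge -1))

lithium dibromobis(glycinato)chromate(III)

The 1 lithium counter-ion carries a total charge of +1, so each complex ion is 1−.
Ligand charges: 2×bromo (-1 each), 2×glycinato (-1 each); total -4. So Cr + (-4) = 1−, giving Cr = +3.
The complex ion is anionic, so chromium takes the -ate form chromate(III).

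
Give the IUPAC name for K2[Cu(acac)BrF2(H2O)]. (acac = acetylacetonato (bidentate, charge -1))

The 2 potassium counter-ions carry a total charge of +2, so each complex ion is 2−.
Ligand charges: 1×bromo (-1 each), 1×aqua (neutral), 2×fluoro (-1 each), 1×acetylacetonato (-1 each); total -4. So Cu + (-4) = 2−, giving Cu = +2.
Ligands are named alphabetically: acetylacetonato before aqua before bromo before fluoro.
The complex ion is anionic, so copper takes the -ate form cuprate(II).

potassium (acetylacetonato)aquabromodifluorocuprate(II)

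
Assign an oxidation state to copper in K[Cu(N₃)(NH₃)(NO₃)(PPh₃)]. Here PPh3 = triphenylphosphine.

1 potassium outside the brackets (+1 each) → the complex ion is 1−.
Ligand charges: 1×PPh3 neutral; 1×NH3 neutral; 1×N3 = -1; 1×NO3 = -1; sum -2.
Cu + (-2) = 1− ⇒ Cu is +1.

+1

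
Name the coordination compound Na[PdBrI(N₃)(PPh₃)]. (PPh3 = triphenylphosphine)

The 1 sodium counter-ion carries a total charge of +1, so each complex ion is 1−.
Ligand charges: 1×bromo (-1 each), 1×triphenylphosphine (neutral), 1×azido (-1 each), 1×iodo (-1 each); total -3. So Pd + (-3) = 1−, giving Pd = +2.
Ligands are named alphabetically: azido before bromo before iodo before triphenylphosphine.
The complex ion is anionic, so palladium takes the -ate form palladate(II).

sodium azidobromoiodo(triphenylphosphine)palladate(II)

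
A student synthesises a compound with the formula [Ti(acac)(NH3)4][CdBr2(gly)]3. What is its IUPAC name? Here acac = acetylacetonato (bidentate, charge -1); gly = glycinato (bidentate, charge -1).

(acetylacetonato)tetraamminetitanium(IV) dibromo(glycinato)cadmate(II)

Both ions are complex: the cation is named first with the plain metal name, the anion second with the -ate form; each ion's ligands are alphabetised independently.
Cadmium is always +2 in its complexes; the anion's ligand charges sum to -3, so the complex anion is 1−.
With 3 anions per cation, the cation must be 3×1 = 3+.
Cation: ligand charges sum to -1; for the ion to be 3+, Ti = +4.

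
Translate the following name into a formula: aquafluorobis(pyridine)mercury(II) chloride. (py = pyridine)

[HgF(H2O)(py)2]Cl

Ligands: 1 aqua (H2O, neutral), 2 pyridine (py, neutral), 1 fluoro (F, -1). Ligand charge sum = -1.
With Hg in oxidation state +2, the complex ion is [Hg...]^1+.
Charge balance with chloride (-1) requires 1 complex ion per 1 chloride.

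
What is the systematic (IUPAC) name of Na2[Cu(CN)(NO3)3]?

The 2 sodium counter-ions carry a total charge of +2, so each complex ion is 2−.
Ligand charges: 3×nitrato (-1 each), 1×cyano (-1 each); total -4. So Cu + (-4) = 2−, giving Cu = +2.
Ligands are named alphabetically: cyano before nitrato.
The complex ion is anionic, so copper takes the -ate form cuprate(II).

sodium cyanotrinitratocuprate(II)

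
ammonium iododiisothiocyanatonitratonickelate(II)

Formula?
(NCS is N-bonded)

(NH4)2[NiI(NCS)2(NO3)]

Ligands: 1 iodo (I, -1), 2 isothiocyanato (NCS, -1), 1 nitrato (NO3, -1). Ligand charge sum = -4.
With Ni in oxidation state +2, the complex ion is [Ni...]^2−.
Charge balance with ammonium (+1) requires 1 complex ion per 2 ammonium.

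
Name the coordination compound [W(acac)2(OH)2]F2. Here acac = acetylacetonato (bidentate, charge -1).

The 2 fluoride counter-ions carry a total charge of -2, so each complex ion is 2+.
Ligand charges: 2×acetylacetonato (-1 each), 2×hydroxo (-1 each); total -4. So W + (-4) = 2+, giving W = +6.
Ligands are named alphabetically: acetylacetonato before hydroxo.

bis(acetylacetonato)dihydroxotungsten(VI) fluoride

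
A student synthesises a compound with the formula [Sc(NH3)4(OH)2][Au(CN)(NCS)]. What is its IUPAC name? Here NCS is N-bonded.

tetraamminedihydroxoscandium(III) cyanoisothiocyanatoaurate(I)

Scandium is always +3 in its complexes; the cation's ligand charges sum to -2, so the complex cation is 1+.
A 1:1 salt means the anion carries the equal and opposite charge, 1−.
Anion: ligand charges sum to -2; for the ion to be 1−, Au = +1.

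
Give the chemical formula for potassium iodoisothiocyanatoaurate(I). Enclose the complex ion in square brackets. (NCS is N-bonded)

Ligands: 1 isothiocyanato (NCS, -1), 1 iodo (I, -1). Ligand charge sum = -2.
With Au in oxidation state +1, the complex ion is [Au...]^1−.
Charge balance with potassium (+1) requires 1 complex ion per 1 potassium.

K[AuI(NCS)]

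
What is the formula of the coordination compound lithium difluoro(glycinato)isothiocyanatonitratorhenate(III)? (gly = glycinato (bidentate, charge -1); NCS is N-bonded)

Li2[ReF2(gly)(NCS)(NO3)]

Ligands: 1 glycinato (gly, -1), 2 fluoro (F, -1), 1 nitrato (NO3, -1), 1 isothiocyanato (NCS, -1). Ligand charge sum = -5.
With Re in oxidation state +3, the complex ion is [Re...]^2−.
Charge balance with lithium (+1) requires 1 complex ion per 2 lithium.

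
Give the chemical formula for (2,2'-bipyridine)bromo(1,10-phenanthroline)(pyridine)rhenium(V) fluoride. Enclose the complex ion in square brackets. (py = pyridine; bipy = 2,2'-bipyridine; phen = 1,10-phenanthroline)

[Re(bipy)Br(phen)(py)]F4

Ligands: 1 pyridine (py, neutral), 1 2,2'-bipyridine (bipy, neutral), 1 bromo (Br, -1), 1 1,10-phenanthroline (phen, neutral). Ligand charge sum = -1.
With Re in oxidation state +5, the complex ion is [Re...]^4+.
Charge balance with fluoride (-1) requires 1 complex ion per 4 fluoride.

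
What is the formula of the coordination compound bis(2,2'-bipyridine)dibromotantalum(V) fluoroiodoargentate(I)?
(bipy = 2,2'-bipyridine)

[Ta(bipy)2Br2][AgFI]3

Cation [Ta…]: ligand charges -2, Ta(V) ⇒ ion charge 3+.
Anion [Ag…]: ligand charges -2, Ag(I) ⇒ ion charge 1−.
One 3+ cation requires 3 of the 1− anion.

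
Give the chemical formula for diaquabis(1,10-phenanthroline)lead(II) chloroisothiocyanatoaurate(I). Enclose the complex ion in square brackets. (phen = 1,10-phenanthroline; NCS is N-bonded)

Cation [Pb…]: ligand charges 0, Pb(II) ⇒ ion charge 2+.
Anion [Au…]: ligand charges -2, Au(I) ⇒ ion charge 1−.
One 2+ cation requires 2 of the 1− anion.

[Pb(H2O)2(phen)2][AuCl(NCS)]2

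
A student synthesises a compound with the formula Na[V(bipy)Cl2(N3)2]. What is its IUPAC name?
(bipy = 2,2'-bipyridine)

sodium diazido(2,2'-bipyridine)dichlorovanadate(III)

The 1 sodium counter-ion carries a total charge of +1, so each complex ion is 1−.
Ligand charges: 2×azido (-1 each), 2×chloro (-1 each), 1×2,2'-bipyridine (neutral); total -4. So V + (-4) = 1−, giving V = +3.
Ligands are named alphabetically: azido before bipyridine before chloro.
The complex ion is anionic, so vanadium takes the -ate form vanadate(III).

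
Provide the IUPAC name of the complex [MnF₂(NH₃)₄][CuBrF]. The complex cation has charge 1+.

The complex cation is given as 1+; its ligand charges sum to -2, so Mn = +3.
A 1:1 salt means the anion carries the equal and opposite charge, 1−.
Anion: ligand charges sum to -2; for the ion to be 1−, Cu = +1.

tetraamminedifluoromanganese(III) bromofluorocuprate(I)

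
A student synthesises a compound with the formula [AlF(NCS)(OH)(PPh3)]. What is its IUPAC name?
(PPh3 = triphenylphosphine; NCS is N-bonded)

There is no counter-ion, so the complex is neutral overall.
Ligand charges: 1×hydroxo (-1 each), 1×triphenylphosphine (neutral), 1×isothiocyanato (-1 each), 1×fluoro (-1 each); total -3. So Al + (-3) = 0, giving Al = +3.
Ligands are named alphabetically: fluoro before hydroxo before isothiocyanato before triphenylphosphine.

fluorohydroxoisothiocyanato(triphenylphosphine)aluminium(III)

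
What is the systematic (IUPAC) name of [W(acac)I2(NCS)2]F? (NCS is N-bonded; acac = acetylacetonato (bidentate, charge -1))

(acetylacetonato)diiododiisothiocyanatotungsten(VI) fluoride

The 1 fluoride counter-ion carries a total charge of -1, so each complex ion is 1+.
Ligand charges: 2×isothiocyanato (-1 each), 2×iodo (-1 each), 1×acetylacetonato (-1 each); total -5. So W + (-5) = 1+, giving W = +6.
Ligands are named alphabetically: acetylacetonato before iodo before isothiocyanato.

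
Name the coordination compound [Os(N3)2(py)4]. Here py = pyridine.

diazidotetrakis(pyridine)osmium(II)

There is no counter-ion, so the complex is neutral overall.
Ligand charges: 2×azido (-1 each), 4×pyridine (neutral); total -2. So Os + (-2) = 0, giving Os = +2.
Ligands are named alphabetically: azido before pyridine.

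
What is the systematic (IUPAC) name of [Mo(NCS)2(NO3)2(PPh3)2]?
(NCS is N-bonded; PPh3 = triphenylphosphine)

There is no counter-ion, so the complex is neutral overall.
Ligand charges: 2×nitrato (-1 each), 2×isothiocyanato (-1 each), 2×triphenylphosphine (neutral); total -4. So Mo + (-4) = 0, giving Mo = +4.
Ligands are named alphabetically: isothiocyanato before nitrato before triphenylphosphine.

diisothiocyanatodinitratobis(triphenylphosphine)molybdenum(IV)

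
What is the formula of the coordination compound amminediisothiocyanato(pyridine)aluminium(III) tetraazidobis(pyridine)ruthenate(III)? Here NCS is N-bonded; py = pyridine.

Cation [Al…]: ligand charges -2, Al(III) ⇒ ion charge 1+.
Anion [Ru…]: ligand charges -4, Ru(III) ⇒ ion charge 1−.
One 1+ cation balances one 1− anion.

[Al(NCS)2(NH3)(py)][Ru(N3)4(py)2]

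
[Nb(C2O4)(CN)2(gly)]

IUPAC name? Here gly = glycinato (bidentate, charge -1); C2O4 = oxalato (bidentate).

dicyano(glycinato)oxalatoniobium(V)

There is no counter-ion, so the complex is neutral overall.
Ligand charges: 1×glycinato (-1 each), 1×oxalato (-2 each), 2×cyano (-1 each); total -5. So Nb + (-5) = 0, giving Nb = +5.
Ligands are named alphabetically: cyano before glycinato before oxalato.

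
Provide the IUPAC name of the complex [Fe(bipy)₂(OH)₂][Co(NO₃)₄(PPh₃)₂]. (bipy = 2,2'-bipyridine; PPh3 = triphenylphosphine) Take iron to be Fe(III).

bis(2,2'-bipyridine)dihydroxoiron(III) tetranitratobis(triphenylphosphine)cobaltate(III)

Both ions are complex: the cation is named first with the plain metal name, the anion second with the -ate form; each ion's ligands are alphabetised independently.
Fe is given as +3; the cation's ligand charges sum to -2, so the complex cation is 1+.
A 1:1 salt means the anion carries the equal and opposite charge, 1−.
Anion: ligand charges sum to -4; for the ion to be 1−, Co = +3.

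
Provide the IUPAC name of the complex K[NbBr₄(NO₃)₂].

potassium tetrabromodinitratoniobate(V)

The 1 potassium counter-ion carries a total charge of +1, so each complex ion is 1−.
Ligand charges: 2×nitrato (-1 each), 4×bromo (-1 each); total -6. So Nb + (-6) = 1−, giving Nb = +5.
The complex ion is anionic, so niobium takes the -ate form niobate(V).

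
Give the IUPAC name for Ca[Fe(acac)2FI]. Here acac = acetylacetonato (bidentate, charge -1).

calcium bis(acetylacetonato)fluoroiodoferrate(II)

The 1 calcium counter-ion carries a total charge of +2, so each complex ion is 2−.
Ligand charges: 1×fluoro (-1 each), 2×acetylacetonato (-1 each), 1×iodo (-1 each); total -4. So Fe + (-4) = 2−, giving Fe = +2.
The complex ion is anionic, so iron takes the -ate form ferrate(II).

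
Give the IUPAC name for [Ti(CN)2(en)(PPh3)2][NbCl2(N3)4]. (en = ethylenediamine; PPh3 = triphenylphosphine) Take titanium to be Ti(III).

dicyano(ethylenediamine)bis(triphenylphosphine)titanium(III) tetraazidodichloroniobate(V)

Both ions are complex: the cation is named first with the plain metal name, the anion second with the -ate form; each ion's ligands are alphabetised independently.
Ti is given as +3; the cation's ligand charges sum to -2, so the complex cation is 1+.
A 1:1 salt means the anion carries the equal and opposite charge, 1−.
Anion: ligand charges sum to -6; for the ion to be 1−, Nb = +5.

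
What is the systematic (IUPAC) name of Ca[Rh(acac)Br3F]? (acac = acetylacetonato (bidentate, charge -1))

calcium (acetylacetonato)tribromofluororhodate(III)

The 1 calcium counter-ion carries a total charge of +2, so each complex ion is 2−.
Ligand charges: 3×bromo (-1 each), 1×fluoro (-1 each), 1×acetylacetonato (-1 each); total -5. So Rh + (-5) = 2−, giving Rh = +3.
The complex ion is anionic, so rhodium takes the -ate form rhodate(III).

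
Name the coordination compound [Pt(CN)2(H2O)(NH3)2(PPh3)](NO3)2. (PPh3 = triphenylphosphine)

The 2 nitrate counter-ions carry a total charge of -2, so each complex ion is 2+.
Ligand charges: 2×cyano (-1 each), 1×aqua (neutral), 2×ammine (neutral), 1×triphenylphosphine (neutral); total -2. So Pt + (-2) = 2+, giving Pt = +4.
Ligands are named alphabetically: ammine before aqua before cyano before triphenylphosphine.

diammineaquadicyano(triphenylphosphine)platinum(IV) nitrate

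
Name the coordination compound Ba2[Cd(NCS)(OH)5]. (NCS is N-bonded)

barium pentahydroxoisothiocyanatocadmate(II)

The 2 barium counter-ions carry a total charge of +4, so each complex ion is 4−.
Ligand charges: 5×hydroxo (-1 each), 1×isothiocyanato (-1 each); total -6. So Cd + (-6) = 4−, giving Cd = +2.
Ligands are named alphabetically: hydroxo before isothiocyanato.
The complex ion is anionic, so cadmium takes the -ate form cadmate(II).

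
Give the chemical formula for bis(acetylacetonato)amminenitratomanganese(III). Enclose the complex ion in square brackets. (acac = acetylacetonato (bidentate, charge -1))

[Mn(acac)2(NH3)(NO3)]

Ligands: 2 acetylacetonato (acac, -1), 1 ammine (NH3, neutral), 1 nitrato (NO3, -1). Ligand charge sum = -3.
With Mn in oxidation state +3, the complex ion is [Mn...].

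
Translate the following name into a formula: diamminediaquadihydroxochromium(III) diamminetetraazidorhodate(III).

Cation [Cr…]: ligand charges -2, Cr(III) ⇒ ion charge 1+.
Anion [Rh…]: ligand charges -4, Rh(III) ⇒ ion charge 1−.

[Cr(H2O)2(NH3)2(OH)2][Rh(N3)4(NH3)2]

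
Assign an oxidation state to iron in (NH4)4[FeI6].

+2

4 ammonium outside the brackets (+1 each) → the complex ion is 4−.
Ligand charges: 6×I = -6; sum -6.
Fe + (-6) = 4− ⇒ Fe is +2.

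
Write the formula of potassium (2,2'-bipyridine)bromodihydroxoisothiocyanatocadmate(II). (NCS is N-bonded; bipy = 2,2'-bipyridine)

Ligands: 1 isothiocyanato (NCS, -1), 1 bromo (Br, -1), 2 hydroxo (OH, -1), 1 2,2'-bipyridine (bipy, neutral). Ligand charge sum = -4.
With Cd in oxidation state +2, the complex ion is [Cd...]^2−.
Charge balance with potassium (+1) requires 1 complex ion per 2 potassium.

K2[Cd(bipy)Br(NCS)(OH)2]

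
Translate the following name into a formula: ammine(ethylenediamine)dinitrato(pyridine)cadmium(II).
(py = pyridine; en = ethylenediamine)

Ligands: 2 nitrato (NO3, -1), 1 pyridine (py, neutral), 1 ethylenediamine (en, neutral), 1 ammine (NH3, neutral). Ligand charge sum = -2.
With Cd in oxidation state +2, the complex ion is [Cd...].

[Cd(en)(NH3)(NO3)2(py)]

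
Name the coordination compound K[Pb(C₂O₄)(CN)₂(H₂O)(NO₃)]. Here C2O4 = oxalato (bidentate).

The 1 potassium counter-ion carries a total charge of +1, so each complex ion is 1−.
Ligand charges: 1×oxalato (-2 each), 1×aqua (neutral), 1×nitrato (-1 each), 2×cyano (-1 each); total -5. So Pb + (-5) = 1−, giving Pb = +4.
Ligands are named alphabetically: aqua before cyano before nitrato before oxalato.
The complex ion is anionic, so lead takes the -ate form plumbate(IV).

potassium aquadicyanonitratooxalatoplumbate(IV)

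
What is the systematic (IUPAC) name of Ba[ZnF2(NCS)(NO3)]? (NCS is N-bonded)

barium difluoroisothiocyanatonitratozincate(II)

The 1 barium counter-ion carries a total charge of +2, so each complex ion is 2−.
Ligand charges: 1×nitrato (-1 each), 2×fluoro (-1 each), 1×isothiocyanato (-1 each); total -4. So Zn + (-4) = 2−, giving Zn = +2.
Ligands are named alphabetically: fluoro before isothiocyanato before nitrato.
The complex ion is anionic, so zinc takes the -ate form zincate(II).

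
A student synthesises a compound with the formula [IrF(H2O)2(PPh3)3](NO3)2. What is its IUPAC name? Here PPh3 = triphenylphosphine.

The 2 nitrate counter-ions carry a total charge of -2, so each complex ion is 2+.
Ligand charges: 3×triphenylphosphine (neutral), 1×fluoro (-1 each), 2×aqua (neutral); total -1. So Ir + (-1) = 2+, giving Ir = +3.
Ligands are named alphabetically: aqua before fluoro before triphenylphosphine.

diaquafluorotris(triphenylphosphine)iridium(III) nitrate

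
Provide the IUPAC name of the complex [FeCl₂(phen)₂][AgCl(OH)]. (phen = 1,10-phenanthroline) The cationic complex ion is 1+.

The complex cation is given as 1+; its ligand charges sum to -2, so Fe = +3.
A 1:1 salt means the anion carries the equal and opposite charge, 1−.
Anion: ligand charges sum to -2; for the ion to be 1−, Ag = +1.

dichlorobis(1,10-phenanthroline)iron(III) chlorohydroxoargentate(I)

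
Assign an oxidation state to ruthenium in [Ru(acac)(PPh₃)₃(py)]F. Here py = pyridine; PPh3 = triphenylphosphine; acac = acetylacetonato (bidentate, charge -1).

+2

1 fluoride outside the brackets (-1 each) → the complex ion is 1+.
Ligand charges: 1×py neutral; 3×PPh3 neutral; 1×acac = -1; sum -1.
Ru + (-1) = 1+ ⇒ Ru is +2.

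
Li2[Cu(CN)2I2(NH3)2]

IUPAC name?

lithium diamminedicyanodiiodocuprate(II)

The 2 lithium counter-ions carry a total charge of +2, so each complex ion is 2−.
Ligand charges: 2×cyano (-1 each), 2×iodo (-1 each), 2×ammine (neutral); total -4. So Cu + (-4) = 2−, giving Cu = +2.
The complex ion is anionic, so copper takes the -ate form cuprate(II).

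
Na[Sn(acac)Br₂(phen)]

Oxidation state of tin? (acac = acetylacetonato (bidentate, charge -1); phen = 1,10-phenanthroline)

+2

1 sodium outside the brackets (+1 each) → the complex ion is 1−.
Ligand charges: 1×acac = -1; 2×Br = -2; 1×phen neutral; sum -3.
Sn + (-3) = 1− ⇒ Sn is +2.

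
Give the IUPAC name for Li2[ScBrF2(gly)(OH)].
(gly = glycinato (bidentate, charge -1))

lithium bromodifluoro(glycinato)hydroxoscandate(III)

The 2 lithium counter-ions carry a total charge of +2, so each complex ion is 2−.
Ligand charges: 1×bromo (-1 each), 1×hydroxo (-1 each), 1×glycinato (-1 each), 2×fluoro (-1 each); total -5. So Sc + (-5) = 2−, giving Sc = +3.
The complex ion is anionic, so scandium takes the -ate form scandate(III).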